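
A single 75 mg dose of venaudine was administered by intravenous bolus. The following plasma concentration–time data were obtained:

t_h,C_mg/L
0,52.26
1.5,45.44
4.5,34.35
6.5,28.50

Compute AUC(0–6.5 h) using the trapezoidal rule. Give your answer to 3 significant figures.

AUC = 256 mg/L·h

Trapezoidal AUC_0→6.5:
  [0→1.5]: (52.26+45.44)/2 × 1.5 = 73.275
  [1.5→4.5]: (45.44+34.35)/2 × 3 = 119.685
  [4.5→6.5]: (34.35+28.50)/2 × 2 = 62.85
  Sum = 255.81 mg/L·h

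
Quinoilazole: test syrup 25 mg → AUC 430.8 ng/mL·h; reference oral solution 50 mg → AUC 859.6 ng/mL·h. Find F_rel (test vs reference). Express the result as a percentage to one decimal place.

F_rel = 100.2%

F_rel = (AUC_test/D_test) / (AUC_ref/D_ref)
      = (430.8/25) / (859.6/50)
      = 17.232 / 17.192 = 1.0023 = 100.23%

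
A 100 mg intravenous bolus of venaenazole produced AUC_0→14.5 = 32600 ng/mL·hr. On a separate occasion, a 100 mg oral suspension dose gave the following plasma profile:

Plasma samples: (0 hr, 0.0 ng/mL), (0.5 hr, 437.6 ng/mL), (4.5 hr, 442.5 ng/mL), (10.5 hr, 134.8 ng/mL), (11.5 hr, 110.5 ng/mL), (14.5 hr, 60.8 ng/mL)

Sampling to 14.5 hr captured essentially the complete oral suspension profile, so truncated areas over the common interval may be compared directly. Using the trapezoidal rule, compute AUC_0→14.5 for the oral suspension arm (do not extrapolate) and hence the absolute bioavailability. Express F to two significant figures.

Trapezoidal AUC_0→14.5 (oral suspension):
  [0→0.5]: (0.0+437.6)/2 × 0.5 = 109.4
  [0.5→4.5]: (437.6+442.5)/2 × 4 = 1760.2
  [4.5→10.5]: (442.5+134.8)/2 × 6 = 1731.9
  [10.5→11.5]: (134.8+110.5)/2 × 1 = 122.65
  [11.5→14.5]: (110.5+60.8)/2 × 3 = 256.95
  Sum = 3981.1 ng/mL·hr
F = (AUC_ev/D_ev)/(AUC_iv/D_iv) = (3981.1/100)/(32600/100) = 39.811/326 = 0.1221

F = 0.12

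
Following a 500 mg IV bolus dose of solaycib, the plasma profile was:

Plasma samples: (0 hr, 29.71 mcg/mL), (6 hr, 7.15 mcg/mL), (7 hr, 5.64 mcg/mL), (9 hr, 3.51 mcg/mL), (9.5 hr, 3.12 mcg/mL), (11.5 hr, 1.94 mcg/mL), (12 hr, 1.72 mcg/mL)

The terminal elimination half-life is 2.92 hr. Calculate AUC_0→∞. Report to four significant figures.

Trapezoidal AUC_0→12:
  [0→6]: (29.71+7.15)/2 × 6 = 110.58
  [6→7]: (7.15+5.64)/2 × 1 = 6.395
  [7→9]: (5.64+3.51)/2 × 2 = 9.15
  [9→9.5]: (3.51+3.12)/2 × 0.5 = 1.6575
  [9.5→11.5]: (3.12+1.94)/2 × 2 = 5.06
  [11.5→12]: (1.94+1.72)/2 × 0.5 = 0.915
  Sum = 133.7575 mcg/mL·hr
k_e = ln2 / t½ = 0.693147 / 2.92 = 0.2374 hr^-1
Extrapolated tail: C_last / k_e = 1.72 / 0.2374 = 7.245
AUC_0→∞ = 133.7575 + 7.245 = 141.0025 mcg/mL·hr

AUC = 141.0 mcg/mL·hr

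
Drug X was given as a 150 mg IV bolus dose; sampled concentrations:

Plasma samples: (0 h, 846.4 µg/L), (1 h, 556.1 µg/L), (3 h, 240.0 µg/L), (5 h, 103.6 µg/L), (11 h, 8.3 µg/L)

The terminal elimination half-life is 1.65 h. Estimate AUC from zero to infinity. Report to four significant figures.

Trapezoidal AUC_0→11:
  [0→1]: (846.4+556.1)/2 × 1 = 701.25
  [1→3]: (556.1+240.0)/2 × 2 = 796.1
  [3→5]: (240.0+103.6)/2 × 2 = 343.6
  [5→11]: (103.6+8.3)/2 × 6 = 335.7
  Sum = 2176.65 µg/L·h
k_e = ln2 / t½ = 0.693147 / 1.65 = 0.4201 h^-1
Extrapolated tail: C_last / k_e = 8.3 / 0.4201 = 19.757
AUC_0→∞ = 2176.65 + 19.757 = 2196.407 µg/L·h

AUC = 2196 µg/L·h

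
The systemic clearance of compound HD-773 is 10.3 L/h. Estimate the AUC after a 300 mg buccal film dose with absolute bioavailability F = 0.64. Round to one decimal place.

AUC_0→∞ = F × Dose / CL
        = 0.64 × 300 / 10.3 = 18.6408 mg/L·h

AUC = 18.6 mg/L·h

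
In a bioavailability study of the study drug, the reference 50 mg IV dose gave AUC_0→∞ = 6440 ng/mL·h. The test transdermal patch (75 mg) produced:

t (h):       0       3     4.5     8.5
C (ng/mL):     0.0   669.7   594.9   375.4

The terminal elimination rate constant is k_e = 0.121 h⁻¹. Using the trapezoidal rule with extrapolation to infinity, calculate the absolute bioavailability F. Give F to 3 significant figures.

F = 0.724

Trapezoidal AUC_0→8.5 (transdermal patch):
  [0→3]: (0.0+669.7)/2 × 3 = 1004.55
  [3→4.5]: (669.7+594.9)/2 × 1.5 = 948.45
  [4.5→8.5]: (594.9+375.4)/2 × 4 = 1940.6
  Sum = 3893.6 ng/mL·h
Tail: C_last/k_e = 375.4/0.121 = 3102.479
AUC_0→∞ (transdermal patch) = 3893.6 + 3102.479 = 6996.079 ng/mL·h
F = (AUC_ev/D_ev)/(AUC_iv/D_iv) = (6996.079/75)/(6440/50) = 93.2811/128.8 = 0.7242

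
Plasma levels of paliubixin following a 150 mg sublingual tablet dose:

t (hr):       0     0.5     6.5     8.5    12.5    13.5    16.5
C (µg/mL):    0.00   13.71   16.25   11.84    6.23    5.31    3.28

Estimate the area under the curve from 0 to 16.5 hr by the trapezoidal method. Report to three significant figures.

AUC = 176 µg/mL·hr

Trapezoidal AUC_0→16.5:
  [0→0.5]: (0.00+13.71)/2 × 0.5 = 3.4275
  [0.5→6.5]: (13.71+16.25)/2 × 6 = 89.88
  [6.5→8.5]: (16.25+11.84)/2 × 2 = 28.09
  [8.5→12.5]: (11.84+6.23)/2 × 4 = 36.14
  [12.5→13.5]: (6.23+5.31)/2 × 1 = 5.77
  [13.5→16.5]: (5.31+3.28)/2 × 3 = 12.885
  Sum = 176.1925 µg/mL·hr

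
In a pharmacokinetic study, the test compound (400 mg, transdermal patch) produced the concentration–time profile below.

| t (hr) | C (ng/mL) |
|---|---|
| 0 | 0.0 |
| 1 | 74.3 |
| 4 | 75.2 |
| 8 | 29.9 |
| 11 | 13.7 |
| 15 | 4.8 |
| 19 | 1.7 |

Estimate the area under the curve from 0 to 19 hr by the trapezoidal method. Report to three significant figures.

AUC = 587 ng/mL·hr

Trapezoidal AUC_0→19:
  [0→1]: (0.0+74.3)/2 × 1 = 37.15
  [1→4]: (74.3+75.2)/2 × 3 = 224.25
  [4→8]: (75.2+29.9)/2 × 4 = 210.2
  [8→11]: (29.9+13.7)/2 × 3 = 65.4
  [11→15]: (13.7+4.8)/2 × 4 = 37.0
  [15→19]: (4.8+1.7)/2 × 4 = 13.0
  Sum = 587.0 ng/mL·hr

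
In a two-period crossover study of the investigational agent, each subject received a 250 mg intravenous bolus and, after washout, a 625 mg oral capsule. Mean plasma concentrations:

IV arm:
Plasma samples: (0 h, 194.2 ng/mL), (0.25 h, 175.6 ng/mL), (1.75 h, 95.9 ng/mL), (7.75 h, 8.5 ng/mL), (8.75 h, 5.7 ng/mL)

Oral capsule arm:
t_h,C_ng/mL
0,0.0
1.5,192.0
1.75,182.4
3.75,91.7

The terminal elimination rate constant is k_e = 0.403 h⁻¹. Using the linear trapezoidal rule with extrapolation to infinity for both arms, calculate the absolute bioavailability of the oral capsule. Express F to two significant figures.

F = 0.47

Trapezoidal AUC_0→8.75 (IV):
  [0→0.25]: (194.2+175.6)/2 × 0.25 = 46.225
  [0.25→1.75]: (175.6+95.9)/2 × 1.5 = 203.625
  [1.75→7.75]: (95.9+8.5)/2 × 6 = 313.2
  [7.75→8.75]: (8.5+5.7)/2 × 1 = 7.1
  Sum = 570.15 ng/mL·h
IV tail: 5.7/0.403 = 14.144; AUC_iv,0→∞ = 570.15 + 14.144 = 584.294 ng/mL·h
Trapezoidal AUC_0→3.75 (oral capsule):
  [0→1.5]: (0.0+192.0)/2 × 1.5 = 144.0
  [1.5→1.75]: (192.0+182.4)/2 × 0.25 = 46.8
  [1.75→3.75]: (182.4+91.7)/2 × 2 = 274.1
  Sum = 464.9 ng/mL·h
oral capsule tail: 91.7/0.403 = 227.543; AUC_ev,0→∞ = 464.9 + 227.543 = 692.443 ng/mL·h
F = (AUC_ev/D_ev)/(AUC_iv/D_iv) = (692.443/625)/(584.294/250) = 1.1079088/2.337176 = 0.4740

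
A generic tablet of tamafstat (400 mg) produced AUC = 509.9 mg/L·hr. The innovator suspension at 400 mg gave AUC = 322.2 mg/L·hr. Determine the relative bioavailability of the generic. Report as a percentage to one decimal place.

F_rel = 158.3%

F_rel = (AUC_test/D_test) / (AUC_ref/D_ref)
      = (509.9/400) / (322.2/400)
      = 1.27475 / 0.8055 = 1.5826 = 158.26%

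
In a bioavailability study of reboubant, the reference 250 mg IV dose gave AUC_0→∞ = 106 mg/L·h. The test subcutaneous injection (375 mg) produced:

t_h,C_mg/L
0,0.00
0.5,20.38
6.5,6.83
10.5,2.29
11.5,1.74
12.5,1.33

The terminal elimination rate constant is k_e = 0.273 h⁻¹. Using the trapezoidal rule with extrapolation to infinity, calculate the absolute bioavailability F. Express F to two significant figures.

F = 0.71

Trapezoidal AUC_0→12.5 (subcutaneous injection):
  [0→0.5]: (0.00+20.38)/2 × 0.5 = 5.095
  [0.5→6.5]: (20.38+6.83)/2 × 6 = 81.63
  [6.5→10.5]: (6.83+2.29)/2 × 4 = 18.24
  [10.5→11.5]: (2.29+1.74)/2 × 1 = 2.015
  [11.5→12.5]: (1.74+1.33)/2 × 1 = 1.535
  Sum = 108.515 mg/L·h
Tail: C_last/k_e = 1.33/0.273 = 4.872
AUC_0→∞ (subcutaneous injection) = 108.515 + 4.872 = 113.387 mg/L·h
F = (AUC_ev/D_ev)/(AUC_iv/D_iv) = (113.387/375)/(106/250) = 0.302365/0.424 = 0.7131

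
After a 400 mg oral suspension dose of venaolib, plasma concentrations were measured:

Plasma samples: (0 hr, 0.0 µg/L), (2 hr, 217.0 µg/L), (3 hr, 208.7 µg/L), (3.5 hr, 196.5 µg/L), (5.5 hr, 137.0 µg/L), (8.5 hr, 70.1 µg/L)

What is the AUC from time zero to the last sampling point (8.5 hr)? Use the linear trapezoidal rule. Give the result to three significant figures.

Trapezoidal AUC_0→8.5:
  [0→2]: (0.0+217.0)/2 × 2 = 217.0
  [2→3]: (217.0+208.7)/2 × 1 = 212.85
  [3→3.5]: (208.7+196.5)/2 × 0.5 = 101.3
  [3.5→5.5]: (196.5+137.0)/2 × 2 = 333.5
  [5.5→8.5]: (137.0+70.1)/2 × 3 = 310.65
  Sum = 1175.3 µg/L·hr

AUC = 1180 µg/L·hr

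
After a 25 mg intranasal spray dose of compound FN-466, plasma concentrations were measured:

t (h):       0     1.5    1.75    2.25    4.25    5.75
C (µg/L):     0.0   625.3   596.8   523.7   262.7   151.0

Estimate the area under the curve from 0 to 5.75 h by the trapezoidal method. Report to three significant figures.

Trapezoidal AUC_0→5.75:
  [0→1.5]: (0.0+625.3)/2 × 1.5 = 468.975
  [1.5→1.75]: (625.3+596.8)/2 × 0.25 = 152.7625
  [1.75→2.25]: (596.8+523.7)/2 × 0.5 = 280.125
  [2.25→4.25]: (523.7+262.7)/2 × 2 = 786.4
  [4.25→5.75]: (262.7+151.0)/2 × 1.5 = 310.275
  Sum = 1998.5375 µg/L·h

AUC = 2000 µg/L·h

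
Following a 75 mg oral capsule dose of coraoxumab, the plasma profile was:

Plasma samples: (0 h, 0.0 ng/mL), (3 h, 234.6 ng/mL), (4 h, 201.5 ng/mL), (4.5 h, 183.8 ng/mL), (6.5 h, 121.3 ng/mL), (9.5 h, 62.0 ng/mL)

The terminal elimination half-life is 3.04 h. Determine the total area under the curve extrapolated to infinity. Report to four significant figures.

AUC = 1518 ng/mL·h

Trapezoidal AUC_0→9.5:
  [0→3]: (0.0+234.6)/2 × 3 = 351.9
  [3→4]: (234.6+201.5)/2 × 1 = 218.05
  [4→4.5]: (201.5+183.8)/2 × 0.5 = 96.325
  [4.5→6.5]: (183.8+121.3)/2 × 2 = 305.1
  [6.5→9.5]: (121.3+62.0)/2 × 3 = 274.95
  Sum = 1246.325 ng/mL·h
k_e = ln2 / t½ = 0.693147 / 3.04 = 0.2280 h^-1
Extrapolated tail: C_last / k_e = 62.0 / 0.228 = 271.930
AUC_0→∞ = 1246.325 + 271.930 = 1518.255 ng/mL·h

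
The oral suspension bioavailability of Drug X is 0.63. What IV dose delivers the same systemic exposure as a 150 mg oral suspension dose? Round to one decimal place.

Systemic exposure from an extravascular dose = F × D_ev, so the equivalent IV dose is F × D_ev.
D_iv = F × D_ev = 0.63 × 150 = 94.5 mg

D_iv = 94.5 mg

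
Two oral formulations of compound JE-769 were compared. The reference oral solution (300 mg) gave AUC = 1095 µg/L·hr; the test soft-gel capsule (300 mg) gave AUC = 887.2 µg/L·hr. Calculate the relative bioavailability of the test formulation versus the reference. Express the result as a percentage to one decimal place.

F_rel = 81.0%

F_rel = (AUC_test/D_test) / (AUC_ref/D_ref)
      = (887.2/300) / (1095/300)
      = 2.95733 / 3.65 = 0.8102 = 81.02%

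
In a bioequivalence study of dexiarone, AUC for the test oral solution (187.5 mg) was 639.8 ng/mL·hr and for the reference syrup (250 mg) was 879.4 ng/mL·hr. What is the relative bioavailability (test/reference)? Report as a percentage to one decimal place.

F_rel = 97.0%

F_rel = (AUC_test/D_test) / (AUC_ref/D_ref)
      = (639.8/187.5) / (879.4/250)
      = 3.41227 / 3.5176 = 0.9701 = 97.01%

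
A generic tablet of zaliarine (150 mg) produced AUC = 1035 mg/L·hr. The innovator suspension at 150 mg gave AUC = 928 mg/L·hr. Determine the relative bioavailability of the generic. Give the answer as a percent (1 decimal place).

F_rel = (AUC_test/D_test) / (AUC_ref/D_ref)
      = (1035/150) / (928/150)
      = 6.9 / 6.18667 = 1.1153 = 111.53%

F_rel = 111.5%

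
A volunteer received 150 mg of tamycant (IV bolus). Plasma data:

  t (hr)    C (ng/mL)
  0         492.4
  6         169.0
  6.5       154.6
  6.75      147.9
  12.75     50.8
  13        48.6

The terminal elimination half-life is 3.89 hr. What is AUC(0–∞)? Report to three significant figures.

Trapezoidal AUC_0→13:
  [0→6]: (492.4+169.0)/2 × 6 = 1984.2
  [6→6.5]: (169.0+154.6)/2 × 0.5 = 80.9
  [6.5→6.75]: (154.6+147.9)/2 × 0.25 = 37.8125
  [6.75→12.75]: (147.9+50.8)/2 × 6 = 596.1
  [12.75→13]: (50.8+48.6)/2 × 0.25 = 12.425
  Sum = 2711.4375 ng/mL·hr
k_e = ln2 / t½ = 0.693147 / 3.89 = 0.1782 hr^-1
Extrapolated tail: C_last / k_e = 48.6 / 0.1782 = 272.727
AUC_0→∞ = 2711.4375 + 272.727 = 2984.1645 ng/mL·hr

AUC = 2980 ng/mL·hr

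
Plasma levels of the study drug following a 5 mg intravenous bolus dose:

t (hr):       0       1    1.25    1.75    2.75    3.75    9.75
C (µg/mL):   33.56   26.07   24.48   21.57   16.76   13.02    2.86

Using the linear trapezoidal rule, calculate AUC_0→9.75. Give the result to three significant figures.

AUC = 129 µg/mL·hr

Trapezoidal AUC_0→9.75:
  [0→1]: (33.56+26.07)/2 × 1 = 29.815
  [1→1.25]: (26.07+24.48)/2 × 0.25 = 6.31875
  [1.25→1.75]: (24.48+21.57)/2 × 0.5 = 11.5125
  [1.75→2.75]: (21.57+16.76)/2 × 1 = 19.165
  [2.75→3.75]: (16.76+13.02)/2 × 1 = 14.89
  [3.75→9.75]: (13.02+2.86)/2 × 6 = 47.64
  Sum = 129.34125 µg/mL·hr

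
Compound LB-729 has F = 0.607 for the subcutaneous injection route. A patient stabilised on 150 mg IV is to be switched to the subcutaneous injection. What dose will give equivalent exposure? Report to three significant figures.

D_subcutaneous = 247 mg

For equal systemic exposure: F × D_ev = D_iv
D_ev = D_iv / F = 150 / 0.607 = 247.117 mg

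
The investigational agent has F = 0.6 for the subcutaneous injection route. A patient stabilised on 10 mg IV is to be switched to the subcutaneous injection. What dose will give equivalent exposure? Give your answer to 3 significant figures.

For equal systemic exposure: F × D_ev = D_iv
D_ev = D_iv / F = 10 / 0.6 = 16.6667 mg

D_subcutaneous = 16.7 mg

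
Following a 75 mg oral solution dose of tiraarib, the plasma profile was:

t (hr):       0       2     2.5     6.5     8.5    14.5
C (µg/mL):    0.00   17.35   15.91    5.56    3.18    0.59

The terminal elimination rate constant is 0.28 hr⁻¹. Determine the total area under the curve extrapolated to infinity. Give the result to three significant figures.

Trapezoidal AUC_0→14.5:
  [0→2]: (0.00+17.35)/2 × 2 = 17.35
  [2→2.5]: (17.35+15.91)/2 × 0.5 = 8.315
  [2.5→6.5]: (15.91+5.56)/2 × 4 = 42.94
  [6.5→8.5]: (5.56+3.18)/2 × 2 = 8.74
  [8.5→14.5]: (3.18+0.59)/2 × 6 = 11.31
  Sum = 88.655 µg/mL·hr
Extrapolated tail: C_last / k_e = 0.59 / 0.28 = 2.107
AUC_0→∞ = 88.655 + 2.107 = 90.762 µg/mL·hr

AUC = 90.8 µg/mL·hr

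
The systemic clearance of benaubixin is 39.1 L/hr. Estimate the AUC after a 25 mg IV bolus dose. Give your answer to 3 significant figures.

AUC = 0.639 mg/L·hr

AUC_0→∞ = Dose_iv / CL
        = 25 / 39.1 = 0.639386 mg/L·hr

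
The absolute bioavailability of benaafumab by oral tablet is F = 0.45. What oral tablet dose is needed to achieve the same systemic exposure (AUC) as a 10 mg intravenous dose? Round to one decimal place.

D_oral = 22.2 mg

For equal systemic exposure: F × D_ev = D_iv
D_ev = D_iv / F = 10 / 0.45 = 22.2222 mg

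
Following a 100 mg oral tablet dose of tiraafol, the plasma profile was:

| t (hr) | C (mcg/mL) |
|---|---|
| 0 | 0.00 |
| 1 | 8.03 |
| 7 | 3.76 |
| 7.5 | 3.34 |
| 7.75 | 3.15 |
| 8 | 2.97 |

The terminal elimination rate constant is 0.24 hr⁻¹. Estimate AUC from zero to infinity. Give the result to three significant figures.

Trapezoidal AUC_0→8:
  [0→1]: (0.00+8.03)/2 × 1 = 4.015
  [1→7]: (8.03+3.76)/2 × 6 = 35.37
  [7→7.5]: (3.76+3.34)/2 × 0.5 = 1.775
  [7.5→7.75]: (3.34+3.15)/2 × 0.25 = 0.81125
  [7.75→8]: (3.15+2.97)/2 × 0.25 = 0.765
  Sum = 42.73625 mcg/mL·hr
Extrapolated tail: C_last / k_e = 2.97 / 0.24 = 12.375
AUC_0→∞ = 42.73625 + 12.375 = 55.11125 mcg/mL·hr

AUC = 55.1 mcg/mL·hr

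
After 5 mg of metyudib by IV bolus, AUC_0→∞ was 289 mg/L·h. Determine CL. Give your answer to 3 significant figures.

CL = 0.0173 L/h

CL = Dose_iv / AUC_0→∞
   = 5 / 289 = 0.017301 L/h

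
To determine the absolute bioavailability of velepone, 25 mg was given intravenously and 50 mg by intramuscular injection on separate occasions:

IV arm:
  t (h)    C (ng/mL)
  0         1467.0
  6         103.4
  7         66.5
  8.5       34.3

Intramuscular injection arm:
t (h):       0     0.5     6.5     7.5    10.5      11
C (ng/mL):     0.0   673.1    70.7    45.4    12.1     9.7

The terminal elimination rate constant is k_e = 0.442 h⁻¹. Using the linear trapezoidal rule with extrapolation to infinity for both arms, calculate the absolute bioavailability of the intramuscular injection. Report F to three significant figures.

Trapezoidal AUC_0→8.5 (IV):
  [0→6]: (1467.0+103.4)/2 × 6 = 4711.2
  [6→7]: (103.4+66.5)/2 × 1 = 84.95
  [7→8.5]: (66.5+34.3)/2 × 1.5 = 75.6
  Sum = 4871.75 ng/mL·h
IV tail: 34.3/0.442 = 77.602; AUC_iv,0→∞ = 4871.75 + 77.602 = 4949.352 ng/mL·h
Trapezoidal AUC_0→11 (intramuscular injection):
  [0→0.5]: (0.0+673.1)/2 × 0.5 = 168.275
  [0.5→6.5]: (673.1+70.7)/2 × 6 = 2231.4
  [6.5→7.5]: (70.7+45.4)/2 × 1 = 58.05
  [7.5→10.5]: (45.4+12.1)/2 × 3 = 86.25
  [10.5→11]: (12.1+9.7)/2 × 0.5 = 5.45
  Sum = 2549.425 ng/mL·h
intramuscular injection tail: 9.7/0.442 = 21.946; AUC_ev,0→∞ = 2549.425 + 21.946 = 2571.371 ng/mL·h
F = (AUC_ev/D_ev)/(AUC_iv/D_iv) = (2571.371/50)/(4949.352/25) = 51.42742/197.97408 = 0.2598

F = 0.260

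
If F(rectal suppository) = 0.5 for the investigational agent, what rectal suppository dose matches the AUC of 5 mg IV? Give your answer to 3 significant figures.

For equal systemic exposure: F × D_ev = D_iv
D_ev = D_iv / F = 5 / 0.5 = 10 mg

D_rectal = 10.0 mg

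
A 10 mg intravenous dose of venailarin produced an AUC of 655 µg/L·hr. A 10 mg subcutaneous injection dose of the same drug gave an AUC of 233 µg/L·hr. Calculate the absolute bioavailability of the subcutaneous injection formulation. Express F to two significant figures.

F = (AUC_ev / D_ev) / (AUC_iv / D_iv)
  = (233/10) / (655/10)
  = 23.3 / 65.5 = 0.3557

F = 0.36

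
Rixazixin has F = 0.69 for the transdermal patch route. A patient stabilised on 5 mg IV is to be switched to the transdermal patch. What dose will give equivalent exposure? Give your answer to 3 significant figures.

For equal systemic exposure: F × D_ev = D_iv
D_ev = D_iv / F = 5 / 0.69 = 7.24638 mg

D_transdermal = 7.25 mg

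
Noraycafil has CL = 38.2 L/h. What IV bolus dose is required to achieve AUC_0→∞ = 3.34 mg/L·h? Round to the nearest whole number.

Dose = 128 mg

Dose_iv = CL × AUC_0→∞
     = 38.2 × 3.34 = 127.588 mg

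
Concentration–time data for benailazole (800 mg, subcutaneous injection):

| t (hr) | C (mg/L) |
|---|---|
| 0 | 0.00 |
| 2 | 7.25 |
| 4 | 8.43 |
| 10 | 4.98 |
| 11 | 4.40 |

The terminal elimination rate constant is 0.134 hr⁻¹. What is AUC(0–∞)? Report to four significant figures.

AUC = 100.7 mg/L·hr

Trapezoidal AUC_0→11:
  [0→2]: (0.00+7.25)/2 × 2 = 7.25
  [2→4]: (7.25+8.43)/2 × 2 = 15.68
  [4→10]: (8.43+4.98)/2 × 6 = 40.23
  [10→11]: (4.98+4.40)/2 × 1 = 4.69
  Sum = 67.85 mg/L·hr
Extrapolated tail: C_last / k_e = 4.40 / 0.134 = 32.836
AUC_0→∞ = 67.85 + 32.836 = 100.686 mg/L·hr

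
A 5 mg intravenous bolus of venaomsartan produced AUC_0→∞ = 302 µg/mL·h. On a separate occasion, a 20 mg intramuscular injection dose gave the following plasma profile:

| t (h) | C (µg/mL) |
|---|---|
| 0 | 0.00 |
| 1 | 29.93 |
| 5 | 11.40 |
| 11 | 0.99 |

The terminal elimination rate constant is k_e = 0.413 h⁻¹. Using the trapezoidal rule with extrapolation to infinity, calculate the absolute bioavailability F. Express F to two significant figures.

Trapezoidal AUC_0→11 (intramuscular injection):
  [0→1]: (0.00+29.93)/2 × 1 = 14.965
  [1→5]: (29.93+11.40)/2 × 4 = 82.66
  [5→11]: (11.40+0.99)/2 × 6 = 37.17
  Sum = 134.795 µg/mL·h
Tail: C_last/k_e = 0.99/0.413 = 2.397
AUC_0→∞ (intramuscular injection) = 134.795 + 2.397 = 137.192 µg/mL·h
F = (AUC_ev/D_ev)/(AUC_iv/D_iv) = (137.192/20)/(302/5) = 6.8596/60.4 = 0.1136

F = 0.11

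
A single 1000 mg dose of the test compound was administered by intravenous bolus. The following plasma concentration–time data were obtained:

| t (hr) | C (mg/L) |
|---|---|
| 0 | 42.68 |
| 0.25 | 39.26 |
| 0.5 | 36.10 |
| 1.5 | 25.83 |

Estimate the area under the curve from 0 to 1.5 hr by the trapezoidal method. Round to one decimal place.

Trapezoidal AUC_0→1.5:
  [0→0.25]: (42.68+39.26)/2 × 0.25 = 10.2425
  [0.25→0.5]: (39.26+36.10)/2 × 0.25 = 9.42
  [0.5→1.5]: (36.10+25.83)/2 × 1 = 30.965
  Sum = 50.6275 mg/L·hr

AUC = 50.6 mg/L·hr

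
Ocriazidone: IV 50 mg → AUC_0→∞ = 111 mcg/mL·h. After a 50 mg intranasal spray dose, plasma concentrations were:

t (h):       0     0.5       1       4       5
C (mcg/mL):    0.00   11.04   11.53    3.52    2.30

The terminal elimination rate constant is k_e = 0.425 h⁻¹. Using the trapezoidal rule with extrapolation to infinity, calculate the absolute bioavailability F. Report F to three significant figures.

F = 0.354

Trapezoidal AUC_0→5 (intranasal spray):
  [0→0.5]: (0.00+11.04)/2 × 0.5 = 2.76
  [0.5→1]: (11.04+11.53)/2 × 0.5 = 5.6425
  [1→4]: (11.53+3.52)/2 × 3 = 22.575
  [4→5]: (3.52+2.30)/2 × 1 = 2.91
  Sum = 33.8875 mcg/mL·h
Tail: C_last/k_e = 2.30/0.425 = 5.412
AUC_0→∞ (intranasal spray) = 33.8875 + 5.412 = 39.2995 mcg/mL·h
F = (AUC_ev/D_ev)/(AUC_iv/D_iv) = (39.2995/50)/(111/50) = 0.78599/2.22 = 0.3540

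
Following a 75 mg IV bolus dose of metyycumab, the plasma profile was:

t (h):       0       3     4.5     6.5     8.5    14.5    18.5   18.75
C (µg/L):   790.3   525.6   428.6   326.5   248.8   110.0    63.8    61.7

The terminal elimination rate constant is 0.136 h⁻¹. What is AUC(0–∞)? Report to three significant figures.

AUC = 5910 µg/L·h

Trapezoidal AUC_0→18.75:
  [0→3]: (790.3+525.6)/2 × 3 = 1973.85
  [3→4.5]: (525.6+428.6)/2 × 1.5 = 715.65
  [4.5→6.5]: (428.6+326.5)/2 × 2 = 755.1
  [6.5→8.5]: (326.5+248.8)/2 × 2 = 575.3
  [8.5→14.5]: (248.8+110.0)/2 × 6 = 1076.4
  [14.5→18.5]: (110.0+63.8)/2 × 4 = 347.6
  [18.5→18.75]: (63.8+61.7)/2 × 0.25 = 15.6875
  Sum = 5459.5875 µg/L·h
Extrapolated tail: C_last / k_e = 61.7 / 0.136 = 453.676
AUC_0→∞ = 5459.5875 + 453.676 = 5913.2635 µg/L·h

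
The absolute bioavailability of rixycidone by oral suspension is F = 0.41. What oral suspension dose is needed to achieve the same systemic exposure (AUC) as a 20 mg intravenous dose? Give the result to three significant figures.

D_oral = 48.8 mg

For equal systemic exposure: F × D_ev = D_iv
D_ev = D_iv / F = 20 / 0.41 = 48.7805 mg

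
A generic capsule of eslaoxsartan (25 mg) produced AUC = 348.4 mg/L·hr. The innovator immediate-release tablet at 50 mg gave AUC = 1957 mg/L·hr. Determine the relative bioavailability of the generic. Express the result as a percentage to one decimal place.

F_rel = (AUC_test/D_test) / (AUC_ref/D_ref)
      = (348.4/25) / (1957/50)
      = 13.936 / 39.14 = 0.3561 = 35.61%

F_rel = 35.6%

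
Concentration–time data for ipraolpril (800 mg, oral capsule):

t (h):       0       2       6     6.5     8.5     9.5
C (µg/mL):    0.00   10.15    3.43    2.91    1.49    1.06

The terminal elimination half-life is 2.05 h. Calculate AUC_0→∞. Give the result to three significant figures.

Trapezoidal AUC_0→9.5:
  [0→2]: (0.00+10.15)/2 × 2 = 10.15
  [2→6]: (10.15+3.43)/2 × 4 = 27.16
  [6→6.5]: (3.43+2.91)/2 × 0.5 = 1.585
  [6.5→8.5]: (2.91+1.49)/2 × 2 = 4.4
  [8.5→9.5]: (1.49+1.06)/2 × 1 = 1.275
  Sum = 44.57 µg/mL·h
k_e = ln2 / t½ = 0.693147 / 2.05 = 0.3381 h^-1
Extrapolated tail: C_last / k_e = 1.06 / 0.3381 = 3.135
AUC_0→∞ = 44.57 + 3.135 = 47.705 µg/mL·h

AUC = 47.7 µg/mL·h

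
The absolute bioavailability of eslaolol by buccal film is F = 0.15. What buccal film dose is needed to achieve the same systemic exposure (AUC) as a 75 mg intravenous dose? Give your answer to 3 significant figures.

D_buccal = 500 mg

For equal systemic exposure: F × D_ev = D_iv
D_ev = D_iv / F = 75 / 0.15 = 500 mg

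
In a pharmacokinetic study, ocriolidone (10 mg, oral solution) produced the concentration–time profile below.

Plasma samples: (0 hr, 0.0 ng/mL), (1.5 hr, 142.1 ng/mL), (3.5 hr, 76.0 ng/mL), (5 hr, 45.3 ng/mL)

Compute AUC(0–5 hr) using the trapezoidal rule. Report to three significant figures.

AUC = 416 ng/mL·hr

Trapezoidal AUC_0→5:
  [0→1.5]: (0.0+142.1)/2 × 1.5 = 106.575
  [1.5→3.5]: (142.1+76.0)/2 × 2 = 218.1
  [3.5→5]: (76.0+45.3)/2 × 1.5 = 90.975
  Sum = 415.65 ng/mL·hr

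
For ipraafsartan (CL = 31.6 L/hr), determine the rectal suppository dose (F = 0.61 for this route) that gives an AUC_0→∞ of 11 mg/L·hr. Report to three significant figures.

Dose = 570 mg

Dose = CL × AUC_0→∞ / F
     = 31.6 × 11 / 0.61 = 569.836 mg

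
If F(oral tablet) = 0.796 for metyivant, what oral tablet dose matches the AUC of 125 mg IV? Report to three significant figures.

For equal systemic exposure: F × D_ev = D_iv
D_ev = D_iv / F = 125 / 0.796 = 157.035 mg

D_oral = 157 mg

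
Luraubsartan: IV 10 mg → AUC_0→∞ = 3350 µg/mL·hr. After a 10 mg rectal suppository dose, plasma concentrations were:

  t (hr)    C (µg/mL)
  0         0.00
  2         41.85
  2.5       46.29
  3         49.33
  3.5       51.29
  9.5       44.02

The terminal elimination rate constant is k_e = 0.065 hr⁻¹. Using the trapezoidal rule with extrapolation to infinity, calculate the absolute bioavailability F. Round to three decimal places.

Trapezoidal AUC_0→9.5 (rectal suppository):
  [0→2]: (0.00+41.85)/2 × 2 = 41.85
  [2→2.5]: (41.85+46.29)/2 × 0.5 = 22.035
  [2.5→3]: (46.29+49.33)/2 × 0.5 = 23.905
  [3→3.5]: (49.33+51.29)/2 × 0.5 = 25.155
  [3.5→9.5]: (51.29+44.02)/2 × 6 = 285.93
  Sum = 398.875 µg/mL·hr
Tail: C_last/k_e = 44.02/0.065 = 677.231
AUC_0→∞ (rectal suppository) = 398.875 + 677.231 = 1076.106 µg/mL·hr
F = (AUC_ev/D_ev)/(AUC_iv/D_iv) = (1076.106/10)/(3350/10) = 107.6106/335 = 0.3212

F = 0.321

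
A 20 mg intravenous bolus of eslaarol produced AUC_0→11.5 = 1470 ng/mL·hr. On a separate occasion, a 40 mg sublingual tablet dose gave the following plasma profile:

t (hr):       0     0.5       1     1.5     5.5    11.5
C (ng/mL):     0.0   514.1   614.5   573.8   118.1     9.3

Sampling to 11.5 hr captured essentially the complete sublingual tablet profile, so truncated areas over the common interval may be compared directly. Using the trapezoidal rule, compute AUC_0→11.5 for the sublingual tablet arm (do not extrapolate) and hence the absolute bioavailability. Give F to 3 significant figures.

F = 0.841

Trapezoidal AUC_0→11.5 (sublingual tablet):
  [0→0.5]: (0.0+514.1)/2 × 0.5 = 128.525
  [0.5→1]: (514.1+614.5)/2 × 0.5 = 282.15
  [1→1.5]: (614.5+573.8)/2 × 0.5 = 297.075
  [1.5→5.5]: (573.8+118.1)/2 × 4 = 1383.8
  [5.5→11.5]: (118.1+9.3)/2 × 6 = 382.2
  Sum = 2473.75 ng/mL·hr
F = (AUC_ev/D_ev)/(AUC_iv/D_iv) = (2473.75/40)/(1470/20) = 61.84375/73.5 = 0.8414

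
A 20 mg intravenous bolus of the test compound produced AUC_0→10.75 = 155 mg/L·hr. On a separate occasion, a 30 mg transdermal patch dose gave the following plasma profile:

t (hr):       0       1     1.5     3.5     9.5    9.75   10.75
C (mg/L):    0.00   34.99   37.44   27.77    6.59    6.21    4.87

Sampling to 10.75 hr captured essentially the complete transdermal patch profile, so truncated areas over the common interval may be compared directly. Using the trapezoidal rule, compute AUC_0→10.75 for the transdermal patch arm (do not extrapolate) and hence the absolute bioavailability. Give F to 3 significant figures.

Trapezoidal AUC_0→10.75 (transdermal patch):
  [0→1]: (0.00+34.99)/2 × 1 = 17.495
  [1→1.5]: (34.99+37.44)/2 × 0.5 = 18.1075
  [1.5→3.5]: (37.44+27.77)/2 × 2 = 65.21
  [3.5→9.5]: (27.77+6.59)/2 × 6 = 103.08
  [9.5→9.75]: (6.59+6.21)/2 × 0.25 = 1.6
  [9.75→10.75]: (6.21+4.87)/2 × 1 = 5.54
  Sum = 211.0325 mg/L·hr
F = (AUC_ev/D_ev)/(AUC_iv/D_iv) = (211.0325/30)/(155/20) = 7.03442/7.75 = 0.9077

F = 0.908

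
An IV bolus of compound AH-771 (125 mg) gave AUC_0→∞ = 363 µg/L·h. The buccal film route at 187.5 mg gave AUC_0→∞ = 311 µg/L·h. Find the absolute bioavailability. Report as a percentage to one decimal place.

F = 57.1%

F = (AUC_ev / D_ev) / (AUC_iv / D_iv)
  = (311/187.5) / (363/125)
  = 1.65867 / 2.904 = 0.5712
  = 57.12%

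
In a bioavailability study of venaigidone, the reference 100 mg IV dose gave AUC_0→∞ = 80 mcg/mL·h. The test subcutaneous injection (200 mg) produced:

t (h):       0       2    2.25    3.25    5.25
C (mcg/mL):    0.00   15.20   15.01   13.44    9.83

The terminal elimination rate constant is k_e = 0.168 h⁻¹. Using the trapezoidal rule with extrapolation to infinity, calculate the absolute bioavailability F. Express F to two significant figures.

Trapezoidal AUC_0→5.25 (subcutaneous injection):
  [0→2]: (0.00+15.20)/2 × 2 = 15.2
  [2→2.25]: (15.20+15.01)/2 × 0.25 = 3.77625
  [2.25→3.25]: (15.01+13.44)/2 × 1 = 14.225
  [3.25→5.25]: (13.44+9.83)/2 × 2 = 23.27
  Sum = 56.47125 mcg/mL·h
Tail: C_last/k_e = 9.83/0.168 = 58.512
AUC_0→∞ (subcutaneous injection) = 56.47125 + 58.512 = 114.98325 mcg/mL·h
F = (AUC_ev/D_ev)/(AUC_iv/D_iv) = (114.98325/200)/(80/100) = 0.57491625/0.8 = 0.7186

F = 0.72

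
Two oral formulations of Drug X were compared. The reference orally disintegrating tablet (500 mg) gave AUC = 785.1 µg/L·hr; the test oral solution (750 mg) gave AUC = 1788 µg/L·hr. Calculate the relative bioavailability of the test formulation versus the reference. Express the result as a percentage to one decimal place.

F_rel = (AUC_test/D_test) / (AUC_ref/D_ref)
      = (1788/750) / (785.1/500)
      = 2.384 / 1.5702 = 1.5183 = 151.83%

F_rel = 151.8%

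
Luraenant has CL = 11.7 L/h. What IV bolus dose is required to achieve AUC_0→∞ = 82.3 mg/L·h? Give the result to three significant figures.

Dose = 963 mg

Dose_iv = CL × AUC_0→∞
     = 11.7 × 82.3 = 962.91 mg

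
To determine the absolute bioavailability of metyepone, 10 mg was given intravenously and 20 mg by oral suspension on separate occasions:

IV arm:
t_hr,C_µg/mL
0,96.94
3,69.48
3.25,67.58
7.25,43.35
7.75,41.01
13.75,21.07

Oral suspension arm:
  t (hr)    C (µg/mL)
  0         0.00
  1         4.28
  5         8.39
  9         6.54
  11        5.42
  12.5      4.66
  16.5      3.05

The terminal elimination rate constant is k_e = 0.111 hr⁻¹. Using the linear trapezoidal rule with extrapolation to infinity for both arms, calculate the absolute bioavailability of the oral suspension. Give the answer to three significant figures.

Trapezoidal AUC_0→13.75 (IV):
  [0→3]: (96.94+69.48)/2 × 3 = 249.63
  [3→3.25]: (69.48+67.58)/2 × 0.25 = 17.1325
  [3.25→7.25]: (67.58+43.35)/2 × 4 = 221.86
  [7.25→7.75]: (43.35+41.01)/2 × 0.5 = 21.09
  [7.75→13.75]: (41.01+21.07)/2 × 6 = 186.24
  Sum = 695.9525 µg/mL·hr
IV tail: 21.07/0.111 = 189.820; AUC_iv,0→∞ = 695.9525 + 189.820 = 885.7725 µg/mL·hr
Trapezoidal AUC_0→16.5 (oral suspension):
  [0→1]: (0.00+4.28)/2 × 1 = 2.14
  [1→5]: (4.28+8.39)/2 × 4 = 25.34
  [5→9]: (8.39+6.54)/2 × 4 = 29.86
  [9→11]: (6.54+5.42)/2 × 2 = 11.96
  [11→12.5]: (5.42+4.66)/2 × 1.5 = 7.56
  [12.5→16.5]: (4.66+3.05)/2 × 4 = 15.42
  Sum = 92.28 µg/mL·hr
oral suspension tail: 3.05/0.111 = 27.477; AUC_ev,0→∞ = 92.28 + 27.477 = 119.757 µg/mL·hr
F = (AUC_ev/D_ev)/(AUC_iv/D_iv) = (119.757/20)/(885.7725/10) = 5.98785/88.57725 = 0.0676

F = 0.0676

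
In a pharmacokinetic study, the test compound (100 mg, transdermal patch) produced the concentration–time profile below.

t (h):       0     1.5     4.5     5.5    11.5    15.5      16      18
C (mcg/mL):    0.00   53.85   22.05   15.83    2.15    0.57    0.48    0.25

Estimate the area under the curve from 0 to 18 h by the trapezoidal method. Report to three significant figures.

Trapezoidal AUC_0→18:
  [0→1.5]: (0.00+53.85)/2 × 1.5 = 40.3875
  [1.5→4.5]: (53.85+22.05)/2 × 3 = 113.85
  [4.5→5.5]: (22.05+15.83)/2 × 1 = 18.94
  [5.5→11.5]: (15.83+2.15)/2 × 6 = 53.94
  [11.5→15.5]: (2.15+0.57)/2 × 4 = 5.44
  [15.5→16]: (0.57+0.48)/2 × 0.5 = 0.2625
  [16→18]: (0.48+0.25)/2 × 2 = 0.73
  Sum = 233.55 mcg/mL·h

AUC = 234 mcg/mL·h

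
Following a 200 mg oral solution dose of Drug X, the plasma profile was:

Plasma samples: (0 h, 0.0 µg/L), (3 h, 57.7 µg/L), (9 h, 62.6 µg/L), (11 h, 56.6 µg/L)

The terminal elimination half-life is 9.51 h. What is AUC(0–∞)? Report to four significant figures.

Trapezoidal AUC_0→11:
  [0→3]: (0.0+57.7)/2 × 3 = 86.55
  [3→9]: (57.7+62.6)/2 × 6 = 360.9
  [9→11]: (62.6+56.6)/2 × 2 = 119.2
  Sum = 566.65 µg/L·h
k_e = ln2 / t½ = 0.693147 / 9.51 = 0.0729 h^-1
Extrapolated tail: C_last / k_e = 56.6 / 0.0729 = 776.406
AUC_0→∞ = 566.65 + 776.406 = 1343.056 µg/L·h

AUC = 1343 µg/L·h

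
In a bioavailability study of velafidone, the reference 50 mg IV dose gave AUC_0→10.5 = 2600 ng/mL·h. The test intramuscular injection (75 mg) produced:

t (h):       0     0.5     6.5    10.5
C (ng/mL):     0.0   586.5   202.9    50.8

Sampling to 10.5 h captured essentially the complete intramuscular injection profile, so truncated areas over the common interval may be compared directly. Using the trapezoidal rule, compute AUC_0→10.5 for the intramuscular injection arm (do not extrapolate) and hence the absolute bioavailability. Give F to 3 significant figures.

Trapezoidal AUC_0→10.5 (intramuscular injection):
  [0→0.5]: (0.0+586.5)/2 × 0.5 = 146.625
  [0.5→6.5]: (586.5+202.9)/2 × 6 = 2368.2
  [6.5→10.5]: (202.9+50.8)/2 × 4 = 507.4
  Sum = 3022.225 ng/mL·h
F = (AUC_ev/D_ev)/(AUC_iv/D_iv) = (3022.225/75)/(2600/50) = 40.2963/52 = 0.7749

F = 0.775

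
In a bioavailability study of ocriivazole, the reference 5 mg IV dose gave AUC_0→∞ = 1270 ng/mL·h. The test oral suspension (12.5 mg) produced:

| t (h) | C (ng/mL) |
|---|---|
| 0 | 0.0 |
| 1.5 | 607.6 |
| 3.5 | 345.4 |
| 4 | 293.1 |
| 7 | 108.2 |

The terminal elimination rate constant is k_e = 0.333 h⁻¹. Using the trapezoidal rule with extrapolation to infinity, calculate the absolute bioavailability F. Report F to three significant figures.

F = 0.786

Trapezoidal AUC_0→7 (oral suspension):
  [0→1.5]: (0.0+607.6)/2 × 1.5 = 455.7
  [1.5→3.5]: (607.6+345.4)/2 × 2 = 953.0
  [3.5→4]: (345.4+293.1)/2 × 0.5 = 159.625
  [4→7]: (293.1+108.2)/2 × 3 = 601.95
  Sum = 2170.275 ng/mL·h
Tail: C_last/k_e = 108.2/0.333 = 324.925
AUC_0→∞ (oral suspension) = 2170.275 + 324.925 = 2495.2 ng/mL·h
F = (AUC_ev/D_ev)/(AUC_iv/D_iv) = (2495.2/12.5)/(1270/5) = 199.616/254 = 0.7859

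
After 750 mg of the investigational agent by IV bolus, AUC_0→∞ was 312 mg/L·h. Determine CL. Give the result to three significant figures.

CL = 2.40 L/h

CL = Dose_iv / AUC_0→∞
   = 750 / 312 = 2.40385 L/h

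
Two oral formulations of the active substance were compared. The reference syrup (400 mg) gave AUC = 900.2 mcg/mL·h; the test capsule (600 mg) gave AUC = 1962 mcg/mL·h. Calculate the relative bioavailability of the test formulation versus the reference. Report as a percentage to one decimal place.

F_rel = 145.3%

F_rel = (AUC_test/D_test) / (AUC_ref/D_ref)
      = (1962/600) / (900.2/400)
      = 3.27 / 2.2505 = 1.4530 = 145.30%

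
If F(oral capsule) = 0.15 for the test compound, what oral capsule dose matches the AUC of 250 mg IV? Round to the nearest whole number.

D_oral = 1667 mg

For equal systemic exposure: F × D_ev = D_iv
D_ev = D_iv / F = 250 / 0.15 = 1666.67 mg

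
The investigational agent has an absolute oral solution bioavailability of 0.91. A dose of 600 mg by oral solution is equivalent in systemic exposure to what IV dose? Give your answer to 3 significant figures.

D_iv = 546 mg

Systemic exposure from an extravascular dose = F × D_ev, so the equivalent IV dose is F × D_ev.
D_iv = F × D_ev = 0.91 × 600 = 546 mg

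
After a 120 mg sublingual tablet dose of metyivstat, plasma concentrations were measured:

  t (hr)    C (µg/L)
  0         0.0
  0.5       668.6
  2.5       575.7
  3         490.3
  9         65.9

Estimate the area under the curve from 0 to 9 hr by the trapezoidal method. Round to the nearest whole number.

Trapezoidal AUC_0→9:
  [0→0.5]: (0.0+668.6)/2 × 0.5 = 167.15
  [0.5→2.5]: (668.6+575.7)/2 × 2 = 1244.3
  [2.5→3]: (575.7+490.3)/2 × 0.5 = 266.5
  [3→9]: (490.3+65.9)/2 × 6 = 1668.6
  Sum = 3346.55 µg/L·hr

AUC = 3347 µg/L·hr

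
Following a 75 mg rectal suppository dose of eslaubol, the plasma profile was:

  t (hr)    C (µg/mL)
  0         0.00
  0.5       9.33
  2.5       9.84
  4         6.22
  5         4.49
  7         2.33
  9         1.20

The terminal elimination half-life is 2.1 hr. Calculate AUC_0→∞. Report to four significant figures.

AUC = 52.89 µg/mL·hr

Trapezoidal AUC_0→9:
  [0→0.5]: (0.00+9.33)/2 × 0.5 = 2.3325
  [0.5→2.5]: (9.33+9.84)/2 × 2 = 19.17
  [2.5→4]: (9.84+6.22)/2 × 1.5 = 12.045
  [4→5]: (6.22+4.49)/2 × 1 = 5.355
  [5→7]: (4.49+2.33)/2 × 2 = 6.82
  [7→9]: (2.33+1.20)/2 × 2 = 3.53
  Sum = 49.2525 µg/mL·hr
k_e = ln2 / t½ = 0.693147 / 2.1 = 0.3301 hr^-1
Extrapolated tail: C_last / k_e = 1.20 / 0.3301 = 3.635
AUC_0→∞ = 49.2525 + 3.635 = 52.8875 µg/mL·hr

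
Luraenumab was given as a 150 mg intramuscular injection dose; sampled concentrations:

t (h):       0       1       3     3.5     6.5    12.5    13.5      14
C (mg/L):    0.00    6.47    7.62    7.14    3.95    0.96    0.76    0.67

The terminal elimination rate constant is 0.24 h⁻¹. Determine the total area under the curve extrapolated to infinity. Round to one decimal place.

AUC = 56.4 mg/L·h

Trapezoidal AUC_0→14:
  [0→1]: (0.00+6.47)/2 × 1 = 3.235
  [1→3]: (6.47+7.62)/2 × 2 = 14.09
  [3→3.5]: (7.62+7.14)/2 × 0.5 = 3.69
  [3.5→6.5]: (7.14+3.95)/2 × 3 = 16.635
  [6.5→12.5]: (3.95+0.96)/2 × 6 = 14.73
  [12.5→13.5]: (0.96+0.76)/2 × 1 = 0.86
  [13.5→14]: (0.76+0.67)/2 × 0.5 = 0.3575
  Sum = 53.5975 mg/L·h
Extrapolated tail: C_last / k_e = 0.67 / 0.24 = 2.792
AUC_0→∞ = 53.5975 + 2.792 = 56.3895 mg/L·h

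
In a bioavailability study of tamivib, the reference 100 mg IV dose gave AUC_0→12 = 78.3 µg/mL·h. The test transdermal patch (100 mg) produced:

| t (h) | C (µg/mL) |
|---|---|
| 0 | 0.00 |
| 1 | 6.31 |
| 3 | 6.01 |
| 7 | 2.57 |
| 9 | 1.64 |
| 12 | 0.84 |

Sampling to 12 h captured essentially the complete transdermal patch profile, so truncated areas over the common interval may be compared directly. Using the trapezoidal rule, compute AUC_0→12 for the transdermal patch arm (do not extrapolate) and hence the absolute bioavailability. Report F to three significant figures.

F = 0.518

Trapezoidal AUC_0→12 (transdermal patch):
  [0→1]: (0.00+6.31)/2 × 1 = 3.155
  [1→3]: (6.31+6.01)/2 × 2 = 12.32
  [3→7]: (6.01+2.57)/2 × 4 = 17.16
  [7→9]: (2.57+1.64)/2 × 2 = 4.21
  [9→12]: (1.64+0.84)/2 × 3 = 3.72
  Sum = 40.565 µg/mL·h
F = (AUC_ev/D_ev)/(AUC_iv/D_iv) = (40.565/100)/(78.3/100) = 0.40565/0.783 = 0.5181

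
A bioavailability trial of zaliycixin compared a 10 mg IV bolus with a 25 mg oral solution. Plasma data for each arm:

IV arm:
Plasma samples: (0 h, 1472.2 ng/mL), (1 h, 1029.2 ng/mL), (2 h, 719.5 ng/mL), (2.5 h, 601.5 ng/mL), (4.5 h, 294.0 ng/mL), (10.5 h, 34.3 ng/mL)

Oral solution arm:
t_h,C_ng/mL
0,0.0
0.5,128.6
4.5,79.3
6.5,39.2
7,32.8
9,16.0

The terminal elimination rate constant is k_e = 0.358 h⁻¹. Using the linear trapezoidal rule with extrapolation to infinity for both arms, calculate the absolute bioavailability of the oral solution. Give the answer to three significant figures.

Trapezoidal AUC_0→10.5 (IV):
  [0→1]: (1472.2+1029.2)/2 × 1 = 1250.7
  [1→2]: (1029.2+719.5)/2 × 1 = 874.35
  [2→2.5]: (719.5+601.5)/2 × 0.5 = 330.25
  [2.5→4.5]: (601.5+294.0)/2 × 2 = 895.5
  [4.5→10.5]: (294.0+34.3)/2 × 6 = 984.9
  Sum = 4335.7 ng/mL·h
IV tail: 34.3/0.358 = 95.810; AUC_iv,0→∞ = 4335.7 + 95.810 = 4431.51 ng/mL·h
Trapezoidal AUC_0→9 (oral solution):
  [0→0.5]: (0.0+128.6)/2 × 0.5 = 32.15
  [0.5→4.5]: (128.6+79.3)/2 × 4 = 415.8
  [4.5→6.5]: (79.3+39.2)/2 × 2 = 118.5
  [6.5→7]: (39.2+32.8)/2 × 0.5 = 18.0
  [7→9]: (32.8+16.0)/2 × 2 = 48.8
  Sum = 633.25 ng/mL·h
oral solution tail: 16.0/0.358 = 44.693; AUC_ev,0→∞ = 633.25 + 44.693 = 677.943 ng/mL·h
F = (AUC_ev/D_ev)/(AUC_iv/D_iv) = (677.943/25)/(4431.51/10) = 27.11772/443.151 = 0.0612

F = 0.0612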